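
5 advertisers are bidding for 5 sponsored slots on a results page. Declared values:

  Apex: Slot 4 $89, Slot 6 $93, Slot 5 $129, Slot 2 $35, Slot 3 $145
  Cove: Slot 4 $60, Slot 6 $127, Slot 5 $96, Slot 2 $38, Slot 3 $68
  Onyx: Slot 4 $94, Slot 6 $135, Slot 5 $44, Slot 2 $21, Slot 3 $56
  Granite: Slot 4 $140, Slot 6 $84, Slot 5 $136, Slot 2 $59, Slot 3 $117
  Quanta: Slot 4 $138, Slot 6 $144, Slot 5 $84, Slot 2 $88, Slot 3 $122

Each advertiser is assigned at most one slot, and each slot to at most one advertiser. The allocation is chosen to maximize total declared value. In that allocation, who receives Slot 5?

This is the linear assignment problem.
Optimal: Apex→Slot 3 ($145), Cove→Slot 5 ($96), Onyx→Slot 6 ($135), Granite→Slot 4 ($140), Quanta→Slot 2 ($88) — total 145+96+135+140+88 = $604.
Column-greedy (each slot in turn goes to its best remaining advertiser) gives $507, worse by 97.
Next-best assignment: Apex→Slot 3, Cove→Slot 2, Onyx→Slot 6, Granite→Slot 5, Quanta→Slot 4 = $592.
Cove's own top slot is Slot 6 ($127), but forcing Cove→Slot 6 and reassigning the rest optimally gives only $590 — worse by 14.

Cove receives Slot 5.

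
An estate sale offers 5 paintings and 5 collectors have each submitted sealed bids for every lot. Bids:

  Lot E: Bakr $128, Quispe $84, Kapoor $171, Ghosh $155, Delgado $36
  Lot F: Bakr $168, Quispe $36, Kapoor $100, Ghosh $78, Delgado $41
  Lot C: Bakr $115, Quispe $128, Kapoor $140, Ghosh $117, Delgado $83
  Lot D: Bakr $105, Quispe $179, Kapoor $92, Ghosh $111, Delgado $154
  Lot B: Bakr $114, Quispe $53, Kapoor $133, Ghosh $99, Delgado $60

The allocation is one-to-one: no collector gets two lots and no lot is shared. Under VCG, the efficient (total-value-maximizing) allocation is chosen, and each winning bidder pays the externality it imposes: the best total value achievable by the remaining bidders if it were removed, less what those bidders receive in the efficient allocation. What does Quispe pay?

Efficient allocation: Bakr→Lot F ($168), Quispe→Lot C ($128), Kapoor→Lot B ($133), Ghosh→Lot E ($155), Delgado→Lot D ($154); total welfare W = $738.
Quispe receives Lot C at value $128, so the others get W − 128 = $610.
Without Quispe: best allocation of the remaining 4 bidders over all 5 lots is Bakr→Lot F ($168), Kapoor→Lot C ($140), Ghosh→Lot E ($155), Delgado→Lot D ($154), total $617.
VCG payment = (others' best without Quispe) − (others' welfare with Quispe) = 617 − 610 = $7.

Quispe pays $7.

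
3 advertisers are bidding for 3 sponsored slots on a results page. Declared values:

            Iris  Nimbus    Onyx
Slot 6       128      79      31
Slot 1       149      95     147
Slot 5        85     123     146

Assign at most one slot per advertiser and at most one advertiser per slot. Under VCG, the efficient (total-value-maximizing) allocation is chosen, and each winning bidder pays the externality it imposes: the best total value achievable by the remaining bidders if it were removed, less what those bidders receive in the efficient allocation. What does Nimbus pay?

Nimbus pays $20.

Efficient allocation: Iris→Slot 6 ($128), Nimbus→Slot 5 ($123), Onyx→Slot 1 ($147); total welfare W = $398.
Nimbus receives Slot 5 at value $123, so the others get W − 123 = $275.
Without Nimbus: best allocation of the remaining 2 bidders over all 3 slots is Iris→Slot 1 ($149), Onyx→Slot 5 ($146), total $295.
VCG payment = (others' best without Nimbus) − (others' welfare with Nimbus) = 295 − 275 = $20.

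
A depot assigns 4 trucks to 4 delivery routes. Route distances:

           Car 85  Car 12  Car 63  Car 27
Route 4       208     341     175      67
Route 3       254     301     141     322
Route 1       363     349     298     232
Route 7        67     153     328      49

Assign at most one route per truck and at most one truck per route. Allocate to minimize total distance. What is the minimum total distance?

Min total: 624 km

This is the linear assignment problem.
Optimal: Car 85→Route 7 (67 km), Car 12→Route 1 (349 km), Car 63→Route 3 (141 km), Car 27→Route 4 (67 km) — total 67+349+141+67 = 624 km.
Row-greedy (each truck in turn takes its cheapest remaining route) gives 775 km, worse by 151.
Next-best assignment: Car 85→Route 1, Car 12→Route 7, Car 63→Route 3, Car 27→Route 4 = 724 km.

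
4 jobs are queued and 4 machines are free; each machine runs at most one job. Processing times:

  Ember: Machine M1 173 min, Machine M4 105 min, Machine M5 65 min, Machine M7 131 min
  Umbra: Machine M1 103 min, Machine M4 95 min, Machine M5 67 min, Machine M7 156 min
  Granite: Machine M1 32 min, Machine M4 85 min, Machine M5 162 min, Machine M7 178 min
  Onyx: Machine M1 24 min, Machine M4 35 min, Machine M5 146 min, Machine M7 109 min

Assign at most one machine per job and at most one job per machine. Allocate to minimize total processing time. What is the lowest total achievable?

Minimum total: 265 min

Optimal: Ember→Machine M7 (131 min), Umbra→Machine M5 (67 min), Granite→Machine M1 (32 min), Onyx→Machine M4 (35 min) — total 131+67+32+35 = 265 min.
Min-entry greedy (repeatedly take the single cheapest remaining cell) gives 330 min, worse by 65.
Every other assignment is strictly worse.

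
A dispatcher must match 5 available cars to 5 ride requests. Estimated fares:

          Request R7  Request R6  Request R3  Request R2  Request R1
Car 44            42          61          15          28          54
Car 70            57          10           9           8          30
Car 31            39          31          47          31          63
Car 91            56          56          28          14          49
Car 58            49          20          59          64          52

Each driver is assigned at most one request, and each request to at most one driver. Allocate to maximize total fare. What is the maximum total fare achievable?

Treat this as an assignment problem: match each driver to one request.
Optimal: Car 44→Request R6 ($61), Car 70→Request R7 ($57), Car 31→Request R3 ($47), Car 91→Request R1 ($49), Car 58→Request R2 ($64) — total 61+57+47+49+64 = $278.
Max-entry greedy (repeatedly take the single best remaining cell) gives $273, worse by 5.

Max total: $278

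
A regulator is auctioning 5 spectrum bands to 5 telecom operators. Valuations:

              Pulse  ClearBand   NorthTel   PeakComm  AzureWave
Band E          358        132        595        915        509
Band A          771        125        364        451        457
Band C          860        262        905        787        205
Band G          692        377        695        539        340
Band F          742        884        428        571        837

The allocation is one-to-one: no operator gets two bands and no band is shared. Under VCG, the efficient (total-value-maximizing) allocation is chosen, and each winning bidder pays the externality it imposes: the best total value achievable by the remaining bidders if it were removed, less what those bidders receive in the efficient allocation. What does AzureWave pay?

AzureWave pays $79M.

Efficient allocation: Pulse→Band G ($692M), ClearBand→Band F ($884M), NorthTel→Band C ($905M), PeakComm→Band E ($915M), AzureWave→Band A ($457M); total welfare W = $3853M.
AzureWave receives Band A at value $457M, so the others get W − 457 = $3396M.
Without AzureWave: best allocation of the remaining 4 bidders over all 5 bands is Pulse→Band A ($771M), ClearBand→Band F ($884M), NorthTel→Band C ($905M), PeakComm→Band E ($915M), total $3475M.
VCG payment = (others' best without AzureWave) − (others' welfare with AzureWave) = 3475 − 3396 = $79M.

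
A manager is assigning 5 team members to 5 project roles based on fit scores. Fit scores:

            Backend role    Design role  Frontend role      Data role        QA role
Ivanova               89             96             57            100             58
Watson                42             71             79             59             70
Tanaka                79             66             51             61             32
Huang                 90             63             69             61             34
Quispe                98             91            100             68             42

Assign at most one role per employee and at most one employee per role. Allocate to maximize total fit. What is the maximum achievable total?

Maximum total: 426 pts

Optimal: Ivanova→Data role (100 pts), Watson→QA role (70 pts), Tanaka→Design role (66 pts), Huang→Backend role (90 pts), Quispe→Frontend role (100 pts) — total 100+70+66+90+100 = 426 pts.
Max-entry greedy (repeatedly take the single best remaining cell) gives 393 pts, worse by 33.
Next-best assignment: Ivanova→Design role, Watson→QA role, Tanaka→Data role, Huang→Backend role, Quispe→Frontend role = 417 pts.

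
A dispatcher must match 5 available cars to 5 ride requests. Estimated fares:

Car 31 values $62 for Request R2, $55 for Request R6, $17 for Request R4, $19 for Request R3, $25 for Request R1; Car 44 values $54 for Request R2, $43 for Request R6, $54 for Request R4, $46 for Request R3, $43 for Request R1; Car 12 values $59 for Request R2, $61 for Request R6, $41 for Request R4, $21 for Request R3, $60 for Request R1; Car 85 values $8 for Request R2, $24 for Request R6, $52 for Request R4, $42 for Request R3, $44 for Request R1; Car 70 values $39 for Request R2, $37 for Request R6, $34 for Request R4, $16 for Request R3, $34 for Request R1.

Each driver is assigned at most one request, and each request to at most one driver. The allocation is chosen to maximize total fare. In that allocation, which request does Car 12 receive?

Car 12 receives Request R1.

This is a one-to-one assignment (maximum-weight bipartite matching).
Optimal: Car 31→Request R2 ($62), Car 44→Request R3 ($46), Car 12→Request R1 ($60), Car 85→Request R4 ($52), Car 70→Request R6 ($37) — total 62+46+60+52+37 = $257.
Row-greedy (each driver in turn takes its best remaining request) gives $237, worse by 20.
Next-best assignment: Car 31→Request R2, Car 44→Request R4, Car 12→Request R1, Car 85→Request R3, Car 70→Request R6 = $255.
Swapping Car 12↔Car 85 (Car 12→Request R4 $41, Car 85→Request R1 $44) loses 27.
Car 12's own top request is Request R6 ($61), but forcing Car 12→Request R6 and reassigning the rest optimally gives only $255 — worse by 2.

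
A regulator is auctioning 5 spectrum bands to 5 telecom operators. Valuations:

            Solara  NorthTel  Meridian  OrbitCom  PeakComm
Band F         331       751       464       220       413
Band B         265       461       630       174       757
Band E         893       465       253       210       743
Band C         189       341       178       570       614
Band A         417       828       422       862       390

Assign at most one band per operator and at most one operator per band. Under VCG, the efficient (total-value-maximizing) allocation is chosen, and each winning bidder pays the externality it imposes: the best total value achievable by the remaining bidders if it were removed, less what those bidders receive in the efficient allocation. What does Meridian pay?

Efficient allocation: Solara→Band E ($893M), NorthTel→Band F ($751M), Meridian→Band B ($630M), OrbitCom→Band A ($862M), PeakComm→Band C ($614M); total welfare W = $3750M.
Meridian receives Band B at value $630M, so the others get W − 630 = $3120M.
Without Meridian: best allocation of the remaining 4 bidders over all 5 bands is Solara→Band E ($893M), NorthTel→Band F ($751M), OrbitCom→Band A ($862M), PeakComm→Band B ($757M), total $3263M.
VCG payment = (others' best without Meridian) − (others' welfare with Meridian) = 3263 − 3120 = $143M.

Meridian pays $143M.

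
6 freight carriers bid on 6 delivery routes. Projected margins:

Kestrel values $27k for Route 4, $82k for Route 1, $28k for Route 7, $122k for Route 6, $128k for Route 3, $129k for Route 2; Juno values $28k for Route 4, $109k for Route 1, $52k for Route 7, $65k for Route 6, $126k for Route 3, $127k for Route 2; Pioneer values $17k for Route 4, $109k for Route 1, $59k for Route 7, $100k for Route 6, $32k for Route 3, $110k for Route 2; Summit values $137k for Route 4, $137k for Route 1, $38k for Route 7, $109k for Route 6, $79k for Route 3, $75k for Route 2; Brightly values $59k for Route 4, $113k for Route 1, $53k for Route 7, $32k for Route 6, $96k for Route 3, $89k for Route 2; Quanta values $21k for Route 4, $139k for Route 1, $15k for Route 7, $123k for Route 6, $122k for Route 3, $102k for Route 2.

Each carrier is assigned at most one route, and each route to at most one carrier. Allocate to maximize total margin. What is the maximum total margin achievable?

Optimal: Kestrel→Route 6 ($122k), Juno→Route 3 ($126k), Pioneer→Route 2 ($110k), Summit→Route 4 ($137k), Brightly→Route 7 ($53k), Quanta→Route 1 ($139k) — total 122+126+110+137+53+139 = $687k.
Max-entry greedy (repeatedly take the single best remaining cell) gives $684k, worse by 3.
Swapping Pioneer↔Kestrel (Pioneer→Route 6 $100k, Kestrel→Route 2 $129k) loses 3.
Checked against all permutations: $687k is optimal.

Maximum total: $687k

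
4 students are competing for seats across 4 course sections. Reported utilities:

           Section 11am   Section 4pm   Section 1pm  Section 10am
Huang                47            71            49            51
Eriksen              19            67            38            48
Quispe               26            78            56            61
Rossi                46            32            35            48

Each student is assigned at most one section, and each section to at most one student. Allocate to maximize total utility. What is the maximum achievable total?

Optimal: Huang→Section 1pm (49 points), Eriksen→Section 4pm (67 points), Quispe→Section 10am (61 points), Rossi→Section 11am (46 points) — total 49+67+61+46 = 223 points.
Column-greedy (each section in turn goes to its best remaining student) gives 211 points, worse by 12.
Checked against all permutations: 223 points is optimal.

Maximum total: 223 points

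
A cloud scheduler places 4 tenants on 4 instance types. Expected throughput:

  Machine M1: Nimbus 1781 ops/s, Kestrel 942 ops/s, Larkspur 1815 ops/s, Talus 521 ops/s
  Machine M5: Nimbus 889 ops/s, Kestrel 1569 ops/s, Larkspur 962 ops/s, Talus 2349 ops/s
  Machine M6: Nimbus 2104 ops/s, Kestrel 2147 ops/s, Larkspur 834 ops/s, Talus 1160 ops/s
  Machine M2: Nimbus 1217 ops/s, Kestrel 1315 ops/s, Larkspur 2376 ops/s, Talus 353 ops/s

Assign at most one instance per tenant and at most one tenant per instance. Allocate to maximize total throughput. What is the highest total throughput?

Optimal: Nimbus→Machine M1 (1781 ops/s), Kestrel→Machine M6 (2147 ops/s), Larkspur→Machine M2 (2376 ops/s), Talus→Machine M5 (2349 ops/s) — total 1781+2147+2376+2349 = 8653 ops/s.
Checked against all permutations: 8653 ops/s is optimal.

Max total: 8653 ops/s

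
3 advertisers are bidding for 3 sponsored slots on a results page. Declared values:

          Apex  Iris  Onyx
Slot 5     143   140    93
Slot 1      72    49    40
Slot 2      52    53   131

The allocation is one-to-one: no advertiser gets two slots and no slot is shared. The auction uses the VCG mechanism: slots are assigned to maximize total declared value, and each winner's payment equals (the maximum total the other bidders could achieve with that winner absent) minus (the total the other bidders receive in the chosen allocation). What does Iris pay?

Iris pays $71.

Efficient allocation: Apex→Slot 1 ($72), Iris→Slot 5 ($140), Onyx→Slot 2 ($131); total welfare W = $343.
Iris receives Slot 5 at value $140, so the others get W − 140 = $203.
Without Iris: best allocation of the remaining 2 bidders over all 3 slots is Apex→Slot 5 ($143), Onyx→Slot 2 ($131), total $274.
VCG payment = (others' best without Iris) − (others' welfare with Iris) = 274 − 203 = $71.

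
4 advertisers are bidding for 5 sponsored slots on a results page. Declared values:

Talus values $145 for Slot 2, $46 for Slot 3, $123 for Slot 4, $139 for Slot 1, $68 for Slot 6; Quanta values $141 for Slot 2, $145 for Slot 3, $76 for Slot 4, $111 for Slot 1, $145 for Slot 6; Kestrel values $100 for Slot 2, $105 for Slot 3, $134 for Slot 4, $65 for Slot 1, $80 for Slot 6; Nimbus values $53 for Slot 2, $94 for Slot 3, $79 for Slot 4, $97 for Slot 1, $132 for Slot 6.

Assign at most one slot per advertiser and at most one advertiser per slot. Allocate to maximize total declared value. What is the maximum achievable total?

Maximum total: $556

Optimal: Talus→Slot 2 ($145), Quanta→Slot 3 ($145), Kestrel→Slot 4 ($134), Nimbus→Slot 6 ($132) — total 145+145+134+132 = $556.
Next-best assignment: Talus→Slot 1, Quanta→Slot 3, Kestrel→Slot 4, Nimbus→Slot 6 = $550.
Every other assignment is strictly worse.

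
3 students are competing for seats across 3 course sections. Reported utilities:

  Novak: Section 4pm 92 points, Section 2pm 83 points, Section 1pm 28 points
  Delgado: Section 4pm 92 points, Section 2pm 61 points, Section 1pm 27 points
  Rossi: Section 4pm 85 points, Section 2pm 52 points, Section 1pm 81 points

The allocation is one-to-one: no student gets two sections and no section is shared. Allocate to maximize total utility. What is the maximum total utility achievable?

Max total: 256 points

Optimal: Novak→Section 2pm (83 points), Delgado→Section 4pm (92 points), Rossi→Section 1pm (81 points) — total 83+92+81 = 256 points.
Next-best assignment: Novak→Section 4pm, Delgado→Section 2pm, Rossi→Section 1pm = 234 points.
Swapping Delgado↔Rossi (Delgado→Section 1pm 27 points, Rossi→Section 4pm 85 points) loses 61.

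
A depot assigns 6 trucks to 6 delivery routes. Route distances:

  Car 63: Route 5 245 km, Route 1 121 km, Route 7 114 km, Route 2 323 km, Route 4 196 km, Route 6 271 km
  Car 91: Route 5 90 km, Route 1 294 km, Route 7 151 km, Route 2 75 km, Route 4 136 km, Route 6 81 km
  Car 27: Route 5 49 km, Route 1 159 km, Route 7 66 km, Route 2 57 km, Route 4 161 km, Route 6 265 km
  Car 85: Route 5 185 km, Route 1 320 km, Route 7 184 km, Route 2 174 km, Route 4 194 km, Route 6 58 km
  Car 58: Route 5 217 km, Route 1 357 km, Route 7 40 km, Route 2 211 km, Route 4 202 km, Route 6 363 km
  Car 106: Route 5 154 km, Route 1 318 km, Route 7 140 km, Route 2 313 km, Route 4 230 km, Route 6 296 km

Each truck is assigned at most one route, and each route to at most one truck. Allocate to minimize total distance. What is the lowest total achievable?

Optimal: Car 63→Route 1 (121 km), Car 91→Route 4 (136 km), Car 27→Route 2 (57 km), Car 85→Route 6 (58 km), Car 58→Route 7 (40 km), Car 106→Route 5 (154 km) — total 121+136+57+58+40+154 = 566 km.
Column-greedy (each route in turn goes to its cheapest remaining truck) gives 775 km, worse by 209.
Next-best assignment: Car 63→Route 1, Car 91→Route 2, Car 27→Route 5, Car 85→Route 6, Car 58→Route 7, Car 106→Route 4 = 573 km.

Min total: 566 km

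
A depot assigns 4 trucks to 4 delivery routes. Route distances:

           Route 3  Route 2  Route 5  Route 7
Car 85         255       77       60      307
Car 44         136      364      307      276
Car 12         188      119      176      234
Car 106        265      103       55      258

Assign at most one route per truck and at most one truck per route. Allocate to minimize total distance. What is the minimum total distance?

Minimum total: 502 km

Treat this as an assignment problem: match each truck to one route.
Optimal: Car 85→Route 2 (77 km), Car 44→Route 3 (136 km), Car 12→Route 7 (234 km), Car 106→Route 5 (55 km) — total 77+136+234+55 = 502 km.
Row-greedy (each truck in turn takes its cheapest remaining route) gives 573 km, worse by 71.
Next-best assignment: Car 85→Route 5, Car 44→Route 3, Car 12→Route 7, Car 106→Route 2 = 533 km.
Swapping Car 12↔Car 106 (Car 12→Route 5 176 km, Car 106→Route 7 258 km) adds 145.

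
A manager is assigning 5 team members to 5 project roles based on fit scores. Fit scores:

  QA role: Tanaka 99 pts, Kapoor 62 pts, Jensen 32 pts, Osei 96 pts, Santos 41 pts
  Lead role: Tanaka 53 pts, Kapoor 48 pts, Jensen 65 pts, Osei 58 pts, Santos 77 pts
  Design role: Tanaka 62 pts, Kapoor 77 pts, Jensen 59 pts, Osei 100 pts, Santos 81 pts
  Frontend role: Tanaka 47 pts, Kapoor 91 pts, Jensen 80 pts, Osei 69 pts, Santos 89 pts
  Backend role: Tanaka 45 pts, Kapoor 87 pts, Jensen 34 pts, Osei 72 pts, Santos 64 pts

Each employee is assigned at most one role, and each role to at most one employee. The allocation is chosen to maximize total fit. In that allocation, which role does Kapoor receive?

Optimal: Tanaka→QA role (99 pts), Kapoor→Backend role (87 pts), Jensen→Frontend role (80 pts), Osei→Design role (100 pts), Santos→Lead role (77 pts) — total 99+87+80+100+77 = 443 pts.
Max-entry greedy (repeatedly take the single best remaining cell) gives 401 pts, worse by 42.
Kapoor's own top role is Frontend role (91 pts), but forcing Kapoor→Frontend role and reassigning the rest optimally gives only 419 pts — worse by 24.

Kapoor receives Backend role.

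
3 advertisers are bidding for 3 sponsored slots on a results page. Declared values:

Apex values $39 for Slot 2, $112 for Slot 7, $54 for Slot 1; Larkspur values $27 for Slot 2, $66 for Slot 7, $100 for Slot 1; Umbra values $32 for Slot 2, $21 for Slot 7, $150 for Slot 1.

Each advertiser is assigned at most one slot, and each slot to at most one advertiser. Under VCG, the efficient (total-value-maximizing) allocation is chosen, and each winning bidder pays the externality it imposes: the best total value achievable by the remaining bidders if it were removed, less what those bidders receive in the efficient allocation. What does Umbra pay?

Efficient allocation: Apex→Slot 7 ($112), Larkspur→Slot 2 ($27), Umbra→Slot 1 ($150); total welfare W = $289.
Umbra receives Slot 1 at value $150, so the others get W − 150 = $139.
Without Umbra: best allocation of the remaining 2 bidders over all 3 slots is Apex→Slot 7 ($112), Larkspur→Slot 1 ($100), total $212.
VCG payment = (others' best without Umbra) − (others' welfare with Umbra) = 212 − 139 = $73.

Umbra pays $73.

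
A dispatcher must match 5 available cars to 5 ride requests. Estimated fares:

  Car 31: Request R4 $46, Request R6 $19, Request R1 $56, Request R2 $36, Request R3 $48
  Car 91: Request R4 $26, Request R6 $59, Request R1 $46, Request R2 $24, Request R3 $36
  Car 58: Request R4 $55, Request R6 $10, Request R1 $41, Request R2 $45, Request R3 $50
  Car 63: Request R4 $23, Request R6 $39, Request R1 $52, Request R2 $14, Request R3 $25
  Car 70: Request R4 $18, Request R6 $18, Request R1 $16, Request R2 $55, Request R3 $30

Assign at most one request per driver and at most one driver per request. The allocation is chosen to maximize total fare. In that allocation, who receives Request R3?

Car 31 receives Request R3.

This is the linear assignment problem.
Optimal: Car 31→Request R3 ($48), Car 91→Request R6 ($59), Car 58→Request R4 ($55), Car 63→Request R1 ($52), Car 70→Request R2 ($55) — total 48+59+55+52+55 = $269.
Column-greedy (each request in turn goes to its best remaining driver) gives $250, worse by 19.
Checked against all permutations: $269 is optimal.
Car 31's own top request is Request R1 ($56), but forcing Car 31→Request R1 and reassigning the rest optimally gives only $250 — worse by 19.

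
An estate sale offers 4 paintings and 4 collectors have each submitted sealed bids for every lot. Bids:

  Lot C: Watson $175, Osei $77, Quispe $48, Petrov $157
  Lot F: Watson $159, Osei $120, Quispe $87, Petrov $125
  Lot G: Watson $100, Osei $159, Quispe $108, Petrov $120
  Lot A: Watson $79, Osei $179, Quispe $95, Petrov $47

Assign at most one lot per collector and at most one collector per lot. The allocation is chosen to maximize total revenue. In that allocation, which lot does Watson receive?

Watson receives Lot F.

Optimal: Watson→Lot F ($159), Osei→Lot A ($179), Quispe→Lot G ($108), Petrov→Lot C ($157) — total 159+179+108+157 = $603.
Column-greedy (each lot in turn goes to its best remaining collector) gives $554, worse by 49.
Next-best assignment: Watson→Lot C, Osei→Lot A, Quispe→Lot G, Petrov→Lot F = $587.
Swapping Osei↔Petrov (Osei→Lot C $77, Petrov→Lot A $47) loses 212.
Watson's own top lot is Lot C ($175), but forcing Watson→Lot C and reassigning the rest optimally gives only $587 — worse by 16.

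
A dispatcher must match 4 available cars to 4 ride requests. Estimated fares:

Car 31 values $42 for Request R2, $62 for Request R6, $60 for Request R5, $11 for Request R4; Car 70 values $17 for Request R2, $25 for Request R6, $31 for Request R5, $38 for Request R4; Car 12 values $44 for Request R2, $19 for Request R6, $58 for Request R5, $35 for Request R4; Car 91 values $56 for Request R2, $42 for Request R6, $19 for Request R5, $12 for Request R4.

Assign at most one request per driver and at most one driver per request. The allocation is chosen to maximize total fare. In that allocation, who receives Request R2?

Car 91 receives Request R2.

Optimal: Car 31→Request R6 ($62), Car 70→Request R4 ($38), Car 12→Request R5 ($58), Car 91→Request R2 ($56) — total 62+38+58+56 = $214.
Swapping Car 12↔Car 31 (Car 12→Request R6 $19, Car 31→Request R5 $60) loses 41.
No other one-to-one assignment exceeds $214.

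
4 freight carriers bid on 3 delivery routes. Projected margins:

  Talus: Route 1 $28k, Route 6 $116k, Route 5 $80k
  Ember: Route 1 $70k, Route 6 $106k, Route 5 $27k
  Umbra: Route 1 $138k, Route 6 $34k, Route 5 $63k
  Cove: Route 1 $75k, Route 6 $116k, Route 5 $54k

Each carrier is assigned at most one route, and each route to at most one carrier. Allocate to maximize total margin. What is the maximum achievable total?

Optimal: Umbra→Route 1 ($138k), Cove→Route 6 ($116k), Talus→Route 5 ($80k) — total 138+116+80 = $334k.
Row-greedy (each carrier in turn takes its best remaining route) gives $249k, worse by 85.
Swapping Talus↔Cove (Talus→Route 6 $116k, Cove→Route 5 $54k) loses 26.

Max total: $334k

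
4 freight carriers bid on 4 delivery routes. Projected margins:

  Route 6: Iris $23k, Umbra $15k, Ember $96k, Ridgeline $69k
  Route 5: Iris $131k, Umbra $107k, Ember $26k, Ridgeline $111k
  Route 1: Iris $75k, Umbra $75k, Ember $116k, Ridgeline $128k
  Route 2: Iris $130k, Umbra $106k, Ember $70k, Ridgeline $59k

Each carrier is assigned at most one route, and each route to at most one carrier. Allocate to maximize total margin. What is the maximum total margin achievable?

Treat this as an assignment problem: match each carrier to one route.
Optimal: Iris→Route 5 ($131k), Umbra→Route 2 ($106k), Ember→Route 6 ($96k), Ridgeline→Route 1 ($128k) — total 131+106+96+128 = $461k.

Maximum total: $461k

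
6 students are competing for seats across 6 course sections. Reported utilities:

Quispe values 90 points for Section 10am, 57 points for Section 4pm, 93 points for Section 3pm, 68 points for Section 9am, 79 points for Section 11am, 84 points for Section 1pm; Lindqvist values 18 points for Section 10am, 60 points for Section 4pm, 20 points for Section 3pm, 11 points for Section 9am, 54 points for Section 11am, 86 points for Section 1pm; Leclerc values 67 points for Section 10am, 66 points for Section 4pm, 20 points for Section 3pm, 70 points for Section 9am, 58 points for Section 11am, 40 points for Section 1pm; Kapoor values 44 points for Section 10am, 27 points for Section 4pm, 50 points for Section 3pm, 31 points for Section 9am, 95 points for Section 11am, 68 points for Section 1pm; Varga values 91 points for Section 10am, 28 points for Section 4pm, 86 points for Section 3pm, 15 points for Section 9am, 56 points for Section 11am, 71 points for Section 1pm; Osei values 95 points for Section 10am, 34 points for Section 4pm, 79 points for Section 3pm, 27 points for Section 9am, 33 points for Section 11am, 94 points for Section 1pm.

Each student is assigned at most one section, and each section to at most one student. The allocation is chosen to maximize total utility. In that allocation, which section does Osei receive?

Osei receives Section 1pm.

Optimal: Quispe→Section 3pm (93 points), Lindqvist→Section 4pm (60 points), Leclerc→Section 9am (70 points), Kapoor→Section 11am (95 points), Varga→Section 10am (91 points), Osei→Section 1pm (94 points) — total 93+60+70+95+91+94 = 503 points.
Column-greedy (each section in turn goes to its best remaining student) gives 427 points, worse by 76.
Next-best assignment: Quispe→Section 9am, Lindqvist→Section 1pm, Leclerc→Section 4pm, Kapoor→Section 11am, Varga→Section 3pm, Osei→Section 10am = 496 points.
Osei's own top section is Section 10am (95 points), but forcing Osei→Section 10am and reassigning the rest optimally gives only 496 points — worse by 7.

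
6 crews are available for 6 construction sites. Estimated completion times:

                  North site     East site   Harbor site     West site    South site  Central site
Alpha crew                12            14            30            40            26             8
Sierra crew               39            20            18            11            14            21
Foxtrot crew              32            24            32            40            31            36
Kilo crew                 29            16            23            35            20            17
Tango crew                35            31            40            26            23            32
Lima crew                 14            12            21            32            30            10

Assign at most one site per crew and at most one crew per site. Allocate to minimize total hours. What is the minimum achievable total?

Treat this as an assignment problem: match each crew to one site.
Optimal: Alpha crew→North site (12 hours), Sierra crew→West site (11 hours), Foxtrot crew→East site (24 hours), Kilo crew→Harbor site (23 hours), Tango crew→South site (23 hours), Lima crew→Central site (10 hours) — total 12+11+24+23+23+10 = 103 hours.
Row-greedy (each crew in turn takes its cheapest remaining site) gives 119 hours, worse by 16.
No other one-to-one assignment undercuts 103 hours.

Minimum total: 103 hours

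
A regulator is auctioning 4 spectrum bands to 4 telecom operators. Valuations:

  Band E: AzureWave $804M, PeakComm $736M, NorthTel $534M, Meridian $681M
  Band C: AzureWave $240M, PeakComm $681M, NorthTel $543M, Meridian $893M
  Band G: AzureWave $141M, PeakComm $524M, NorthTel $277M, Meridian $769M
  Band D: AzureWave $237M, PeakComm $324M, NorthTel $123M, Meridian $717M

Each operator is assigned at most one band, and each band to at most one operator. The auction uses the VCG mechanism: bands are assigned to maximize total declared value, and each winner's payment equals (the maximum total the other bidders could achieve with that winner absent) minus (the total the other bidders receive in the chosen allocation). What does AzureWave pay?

Efficient allocation: AzureWave→Band E ($804M), PeakComm→Band G ($524M), NorthTel→Band C ($543M), Meridian→Band D ($717M); total welfare W = $2588M.
AzureWave receives Band E at value $804M, so the others get W − 804 = $1784M.
Without AzureWave: best allocation of the remaining 3 bidders over all 4 bands is PeakComm→Band E ($736M), NorthTel→Band C ($543M), Meridian→Band G ($769M), total $2048M.
VCG payment = (others' best without AzureWave) − (others' welfare with AzureWave) = 2048 − 1784 = $264M.

AzureWave pays $264M.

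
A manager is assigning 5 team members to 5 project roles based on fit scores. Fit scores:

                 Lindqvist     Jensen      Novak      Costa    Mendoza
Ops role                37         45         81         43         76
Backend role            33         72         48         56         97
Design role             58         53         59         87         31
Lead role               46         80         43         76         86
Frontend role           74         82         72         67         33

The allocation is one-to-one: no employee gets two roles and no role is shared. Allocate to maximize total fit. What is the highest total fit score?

Optimal: Lindqvist→Frontend role (74 pts), Jensen→Lead role (80 pts), Novak→Ops role (81 pts), Costa→Design role (87 pts), Mendoza→Backend role (97 pts) — total 74+80+81+87+97 = 419 pts.
Max-entry greedy (repeatedly take the single best remaining cell) gives 393 pts, worse by 26.
Next-best assignment: Lindqvist→Frontend role, Jensen→Backend role, Novak→Ops role, Costa→Design role, Mendoza→Lead role = 400 pts.
Swapping Lindqvist↔Jensen (Lindqvist→Lead role 46 pts, Jensen→Frontend role 82 pts) loses 26.

Maximum total: 419 pts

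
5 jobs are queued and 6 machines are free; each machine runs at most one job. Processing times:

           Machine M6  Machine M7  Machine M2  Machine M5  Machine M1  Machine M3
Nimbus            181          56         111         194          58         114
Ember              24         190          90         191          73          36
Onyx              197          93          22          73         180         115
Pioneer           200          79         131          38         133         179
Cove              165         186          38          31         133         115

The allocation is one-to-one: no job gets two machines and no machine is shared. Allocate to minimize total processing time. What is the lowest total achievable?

Min total: 214 min

Treat this as an assignment problem: match each job to one machine.
Optimal: Nimbus→Machine M1 (58 min), Ember→Machine M6 (24 min), Onyx→Machine M2 (22 min), Pioneer→Machine M7 (79 min), Cove→Machine M5 (31 min) — total 58+24+22+79+31 = 214 min.
Row-greedy (each job in turn takes its cheapest remaining machine) gives 255 min, worse by 41.
Checked against all permutations: 214 min is optimal.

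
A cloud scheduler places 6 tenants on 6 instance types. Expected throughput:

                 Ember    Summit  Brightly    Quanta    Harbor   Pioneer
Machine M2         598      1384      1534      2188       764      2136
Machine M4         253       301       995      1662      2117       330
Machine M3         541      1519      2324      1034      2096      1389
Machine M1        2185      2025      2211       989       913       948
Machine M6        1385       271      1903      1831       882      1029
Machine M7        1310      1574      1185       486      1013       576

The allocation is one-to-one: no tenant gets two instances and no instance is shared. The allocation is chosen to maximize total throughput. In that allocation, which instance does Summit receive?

Summit receives Machine M7.

Optimal: Ember→Machine M1 (2185 ops/s), Summit→Machine M7 (1574 ops/s), Brightly→Machine M3 (2324 ops/s), Quanta→Machine M6 (1831 ops/s), Harbor→Machine M4 (2117 ops/s), Pioneer→Machine M2 (2136 ops/s) — total 2185+1574+2324+1831+2117+2136 = 12167 ops/s.
Max-entry greedy (repeatedly take the single best remaining cell) gives 11417 ops/s, worse by 750.
Next-best assignment: Ember→Machine M7, Summit→Machine M1, Brightly→Machine M3, Quanta→Machine M6, Harbor→Machine M4, Pioneer→Machine M2 = 11743 ops/s.
Swapping Harbor↔Quanta (Harbor→Machine M6 882 ops/s, Quanta→Machine M4 1662 ops/s) loses 1404.
Checked against all permutations: 12167 ops/s is optimal.
Summit's own top instance is Machine M1 (2025 ops/s), but forcing Summit→Machine M1 and reassigning the rest optimally gives only 11743 ops/s — worse by 424.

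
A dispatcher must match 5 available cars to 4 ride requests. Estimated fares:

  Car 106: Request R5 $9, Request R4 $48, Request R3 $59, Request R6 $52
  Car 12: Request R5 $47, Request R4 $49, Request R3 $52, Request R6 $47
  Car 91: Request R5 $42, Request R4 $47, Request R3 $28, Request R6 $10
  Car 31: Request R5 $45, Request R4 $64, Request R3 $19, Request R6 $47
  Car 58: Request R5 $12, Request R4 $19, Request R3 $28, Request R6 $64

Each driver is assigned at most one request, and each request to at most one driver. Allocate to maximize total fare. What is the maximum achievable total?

Maximum total: $234

Treat this as an assignment problem: match each driver to one request.
Optimal: Car 12→Request R5 ($47), Car 31→Request R4 ($64), Car 106→Request R3 ($59), Car 58→Request R6 ($64) — total 47+64+59+64 = $234.
Row-greedy (each driver in turn takes its best remaining request) gives $197, worse by 37.
Next-best assignment: Car 91→Request R5, Car 31→Request R4, Car 106→Request R3, Car 58→Request R6 = $229.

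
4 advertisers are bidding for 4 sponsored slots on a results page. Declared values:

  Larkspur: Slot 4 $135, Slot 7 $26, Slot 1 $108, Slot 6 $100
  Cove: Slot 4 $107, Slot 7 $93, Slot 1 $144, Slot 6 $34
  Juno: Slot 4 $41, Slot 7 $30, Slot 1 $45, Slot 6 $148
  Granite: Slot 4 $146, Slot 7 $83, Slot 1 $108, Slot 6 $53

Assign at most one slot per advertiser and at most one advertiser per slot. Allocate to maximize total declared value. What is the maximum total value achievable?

Optimal: Larkspur→Slot 4 ($135), Cove→Slot 1 ($144), Juno→Slot 6 ($148), Granite→Slot 7 ($83) — total 135+144+148+83 = $510.
Next-best assignment: Larkspur→Slot 1, Cove→Slot 7, Juno→Slot 6, Granite→Slot 4 = $495.

Maximum total: $510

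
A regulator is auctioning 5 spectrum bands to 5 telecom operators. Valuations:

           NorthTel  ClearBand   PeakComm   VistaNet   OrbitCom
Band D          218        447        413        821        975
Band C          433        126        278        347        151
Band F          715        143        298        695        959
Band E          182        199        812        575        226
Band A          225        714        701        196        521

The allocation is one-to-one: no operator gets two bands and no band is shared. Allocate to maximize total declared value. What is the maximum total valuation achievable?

This is a one-to-one assignment (maximum-weight bipartite matching).
Optimal: NorthTel→Band C ($433M), ClearBand→Band A ($714M), PeakComm→Band E ($812M), VistaNet→Band D ($821M), OrbitCom→Band F ($959M) — total 433+714+812+821+959 = $3739M.
Max-entry greedy (repeatedly take the single best remaining cell) gives $3563M, worse by 176.
No other one-to-one assignment exceeds $3739M.

Maximum total: $3739M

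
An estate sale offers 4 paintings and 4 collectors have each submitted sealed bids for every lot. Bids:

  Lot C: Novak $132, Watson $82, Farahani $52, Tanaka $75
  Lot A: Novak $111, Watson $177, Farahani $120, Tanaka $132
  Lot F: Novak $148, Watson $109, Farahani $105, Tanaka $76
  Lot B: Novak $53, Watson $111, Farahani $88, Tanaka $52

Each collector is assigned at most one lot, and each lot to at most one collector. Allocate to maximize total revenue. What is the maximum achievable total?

Max total: $488

Optimal: Novak→Lot F ($148), Watson→Lot A ($177), Farahani→Lot B ($88), Tanaka→Lot C ($75) — total 148+177+88+75 = $488.
Column-greedy (each lot in turn goes to its best remaining collector) gives $466, worse by 22.
Next-best assignment: Novak→Lot C, Watson→Lot B, Farahani→Lot F, Tanaka→Lot A = $480.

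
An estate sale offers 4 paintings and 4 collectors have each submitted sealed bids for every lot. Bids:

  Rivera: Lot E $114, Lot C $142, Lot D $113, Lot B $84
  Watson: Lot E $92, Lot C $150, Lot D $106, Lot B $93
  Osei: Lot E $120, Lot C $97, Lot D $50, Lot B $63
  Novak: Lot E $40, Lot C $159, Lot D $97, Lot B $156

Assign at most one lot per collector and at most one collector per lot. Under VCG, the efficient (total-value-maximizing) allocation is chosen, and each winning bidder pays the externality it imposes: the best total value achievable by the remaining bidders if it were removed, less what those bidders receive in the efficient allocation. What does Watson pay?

Efficient allocation: Rivera→Lot D ($113), Watson→Lot C ($150), Osei→Lot E ($120), Novak→Lot B ($156); total welfare W = $539.
Watson receives Lot C at value $150, so the others get W − 150 = $389.
Without Watson: best allocation of the remaining 3 bidders over all 4 lots is Rivera→Lot C ($142), Osei→Lot E ($120), Novak→Lot B ($156), total $418.
VCG payment = (others' best without Watson) − (others' welfare with Watson) = 418 − 389 = $29.

Watson pays $29.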